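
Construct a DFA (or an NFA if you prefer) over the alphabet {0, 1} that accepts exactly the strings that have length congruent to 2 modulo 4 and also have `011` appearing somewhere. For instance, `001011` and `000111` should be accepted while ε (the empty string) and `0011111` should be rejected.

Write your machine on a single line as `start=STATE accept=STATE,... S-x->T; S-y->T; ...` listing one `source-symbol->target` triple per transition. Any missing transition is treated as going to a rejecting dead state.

start=q0; accept=q15; q0-0->q1; q0-1->q2; q1-0->q3; q1-1->q4; q2-0->q3; q2-1->q5; q3-0->q6; q3-1->q7; q4-0->q6; q4-1->q8; q5-0->q6; q5-1->q9; q6-0->q10; q6-1->q11; q7-0->q10; q7-1->q12; q8-0->q12; q8-1->q12; q9-0->q10; q9-1->q0; q10-0->q1; q10-1->q13; q11-0->q1; q11-1->q14; q12-0->q14; q12-1->q14; q13-0->q3; q13-1->q15; q14-0->q15; q14-1->q15; q15-0->q8; q15-1->q8

Handle the two conditions separately and then intersect. The first has 4 states tracking the input length modulo 4; the second has 4 states tracking whether and how much of `011` has been seen. A product state is a pair (one from each), accepting exactly when both do.
With 16 states:
          0    1  
>  q0     q1   q2 
   q1     q3   q4 
   q2     q3   q5 
   q3     q6   q7 
   q4     q6   q8 
   q5     q6   q9 
   q6    q10  q11 
   q7    q10  q12 
   q8    q12  q12 
   q9    q10   q0 
   q10    q1  q13 
   q11    q1  q14 
   q12   q14  q14 
   q13    q3  q15 
   q14   q15  q15 
 * q15    q8   q8 
(> = start, * = accepting)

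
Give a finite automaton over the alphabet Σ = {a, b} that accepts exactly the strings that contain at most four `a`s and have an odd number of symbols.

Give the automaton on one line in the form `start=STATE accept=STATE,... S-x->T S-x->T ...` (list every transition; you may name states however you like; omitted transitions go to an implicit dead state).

Handle the two conditions separately and then intersect. One (6 states) tracks the count of `a`s, saturating at 5; the other (2 states) tracks the input length modulo 2. Each combined state is a pair, one component from each; accept when both components accept. Equivalent product states are then merged.
An 11-state machine:
          a    b  
>  q0     q1   q2 
 * q1     q3   q4 
 * q2     q4   q0 
   q3     q5   q6 
   q4     q6   q1 
 * q5     q7   q8 
 * q6     q8   q3 
   q7     q9  q10 
   q8    q10   q5 
   q9     q9   q9 
 * q10    q9   q7 
(> = start, * = accepting)

start=q0 accept=q1,q2,q5,q6,q10 q0-a->q1 q0-b->q2 q1-a->q3 q1-b->q4 q2-a->q4 q2-b->q0 q3-a->q5 q3-b->q6 q4-a->q6 q4-b->q1 q5-a->q7 q5-b->q8 q6-a->q8 q6-b->q3 q7-a->q9 q7-b->q10 q8-a->q10 q8-b->q5 q9-a->q9 q9-b->q9 q10-a->q9 q10-b->q7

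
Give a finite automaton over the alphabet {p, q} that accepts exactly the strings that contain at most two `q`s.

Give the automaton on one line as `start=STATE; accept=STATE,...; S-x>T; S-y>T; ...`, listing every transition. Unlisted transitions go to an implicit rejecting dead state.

start=A; accept=A,B,C; A-p>A; A-q>B; B-p>B; B-q>C; C-p>C; C-q>D; D-p>D; D-q>D

Only the number of `q`s matters, and only up to 3. Make a chain A → B → C → D advanced by each `q` (with D absorbing); every other symbol self-loops. The accepting set is {A, B, C}.
With 4 states:
       p  q 
>* A   A  B 
 * B   B  C 
 * C   C  D 
   D   D  D 
(> = start, * = accepting)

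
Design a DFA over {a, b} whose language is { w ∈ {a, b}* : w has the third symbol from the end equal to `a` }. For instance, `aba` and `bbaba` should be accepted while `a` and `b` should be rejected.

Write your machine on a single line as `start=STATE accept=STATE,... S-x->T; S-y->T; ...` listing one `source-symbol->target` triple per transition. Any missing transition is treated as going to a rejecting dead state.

start=s0; accept=s7,s8,s9,s10; s0-a->s1; s0-b->s2; s1-a->s3; s1-b->s4; s2-a->s5; s2-b->s6; s3-a->s7; s3-b->s8; s4-a->s9; s4-b->s10; s5-a->s11; s5-b->s12; s6-a->s13; s6-b->s14; s7-a->s7; s7-b->s8; s8-a->s9; s8-b->s10; s9-a->s11; s9-b->s12; s10-a->s13; s10-b->s14; s11-a->s7; s11-b->s8; s12-a->s9; s12-b->s10; s13-a->s11; s13-b->s12; s14-a->s13; s14-b->s14

A DFA must remember the last 3 symbols (since which symbol is third-to-last isn't known until the input ends). Use one state per possible window of the last ≤3 symbols; accept from those whose window starts with `a`.
A 15-state machine:
          a    b  
>  s0     s1   s2 
   s1     s3   s4 
   s2     s5   s6 
   s3     s7   s8 
   s4     s9  s10 
   s5    s11  s12 
   s6    s13  s14 
 * s7     s7   s8 
 * s8     s9  s10 
 * s9    s11  s12 
 * s10   s13  s14 
   s11    s7   s8 
   s12    s9  s10 
   s13   s11  s12 
   s14   s13  s14 
(> = start, * = accepting)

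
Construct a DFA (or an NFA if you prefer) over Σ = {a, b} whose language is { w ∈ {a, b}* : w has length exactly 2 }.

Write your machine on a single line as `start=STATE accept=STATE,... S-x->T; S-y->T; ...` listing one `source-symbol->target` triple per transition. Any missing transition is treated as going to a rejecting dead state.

start=q0; accept=q2; q0-a->q1; q0-b->q1; q1-a->q2; q1-b->q2; q2-a->q3; q2-b->q3; q3-a->q3; q3-b->q3

We only need to distinguish lengths 0, 1, …, 2, and '>2'. Chain q0 → q1 → q2 → q3 on every symbol, with q3 looping. Accepting states: {q2}.
With 4 states:
        a   b  
>  q0   q1  q1 
   q1   q2  q2 
 * q2   q3  q3 
   q3   q3  q3 
(> = start, * = accepting)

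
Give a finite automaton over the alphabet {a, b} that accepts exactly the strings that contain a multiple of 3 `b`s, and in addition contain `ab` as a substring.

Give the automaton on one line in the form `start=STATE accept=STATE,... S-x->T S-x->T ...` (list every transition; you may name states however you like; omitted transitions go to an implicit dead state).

start=s0 accept=s6 s0-a->s1 s0-b->s2 s1-a->s1 s1-b->s3 s2-a->s3 s2-b->s4 s3-a->s3 s3-b->s5 s4-a->s5 s4-b->s0 s5-a->s5 s5-b->s6 s6-a->s6 s6-b->s3

Run two small machines in parallel and take their product. One (3 states) tracks the count of `b`s modulo 3; the other (3 states) tracks whether and how much of `ab` has been seen. Each combined state is a pair, one component from each; accept when both components accept. Equivalent product states are then merged.
With 7 states:
        a   b  
>  s0   s1  s2 
   s1   s1  s3 
   s2   s3  s4 
   s3   s3  s5 
   s4   s5  s0 
   s5   s5  s6 
 * s6   s6  s3 
(> = start, * = accepting)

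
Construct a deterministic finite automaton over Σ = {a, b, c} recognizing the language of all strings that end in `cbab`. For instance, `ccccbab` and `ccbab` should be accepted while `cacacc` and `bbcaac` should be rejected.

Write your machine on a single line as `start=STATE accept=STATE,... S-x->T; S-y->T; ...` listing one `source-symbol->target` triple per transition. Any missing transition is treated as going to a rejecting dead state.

start=q0; accept=q4; q0-a->q0; q0-b->q0; q0-c->q1; q1-a->q0; q1-b->q2; q1-c->q1; q2-a->q3; q2-b->q0; q2-c->q1; q3-a->q0; q3-b->q4; q3-c->q1; q4-a->q0; q4-b->q0; q4-c->q1

Remember how much of `cbab` the current input suffix matches. State q0 means no match yet; q1 means the last symbol is `c`; q2 means the last 2 symbols are `cb`; q3 means the last 3 symbols are `cba`; q4 means the last 4 symbols are `cbab`. Only q4 accepts. On a mismatch, fall back to the longest proper suffix that is still a prefix of `cbab`.
5 states suffice.
        a   b   c  
>  q0   q0  q0  q1 
   q1   q0  q2  q1 
   q2   q3  q0  q1 
   q3   q0  q4  q1 
 * q4   q0  q0  q1 
(> = start, * = accepting)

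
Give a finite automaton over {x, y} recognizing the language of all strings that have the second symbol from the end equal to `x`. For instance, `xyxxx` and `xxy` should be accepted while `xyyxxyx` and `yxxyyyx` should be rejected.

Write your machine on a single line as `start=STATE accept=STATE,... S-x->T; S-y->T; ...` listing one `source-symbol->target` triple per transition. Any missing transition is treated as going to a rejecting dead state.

Because acceptance depends on a position counted from the end, the machine has to buffer the most recent 2 symbols. Make each state the string of the last up-to-2 symbols read; on input `x` shift the window left and append `x`. Accept when the buffered window has length 2 and begins with `x`.
With 7 states:
        x   y  
>  s0   s1  s2 
   s1   s3  s4 
   s2   s5  s6 
 * s3   s3  s4 
 * s4   s5  s6 
   s5   s3  s4 
   s6   s5  s6 
(> = start, * = accepting)

start=s0; accept=s3,s4; s0-x->s1; s0-y->s2; s1-x->s3; s1-y->s4; s2-x->s5; s2-y->s6; s3-x->s3; s3-y->s4; s4-x->s5; s4-y->s6; s5-x->s3; s5-y->s4; s6-x->s5; s6-y->s6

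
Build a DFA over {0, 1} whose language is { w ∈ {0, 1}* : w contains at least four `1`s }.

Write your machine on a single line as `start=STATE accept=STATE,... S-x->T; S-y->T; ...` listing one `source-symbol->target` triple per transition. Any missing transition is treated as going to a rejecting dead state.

Count `1`s, saturating at 5: states A through E mean 0 through 4 `1`s seen; F means more than 4. Each `1` increments (capped at F); other symbols loop. Accept from {E, F}.
A 6-state machine:
       0  1 
>  A   A  B 
   B   B  C 
   C   C  D 
   D   D  E 
 * E   E  F 
 * F   F  F 
(> = start, * = accepting)

start=A; accept=E,F; A-0->A; A-1->B; B-0->B; B-1->C; C-0->C; C-1->D; D-0->D; D-1->E; E-0->E; E-1->F; F-0->F; F-1->F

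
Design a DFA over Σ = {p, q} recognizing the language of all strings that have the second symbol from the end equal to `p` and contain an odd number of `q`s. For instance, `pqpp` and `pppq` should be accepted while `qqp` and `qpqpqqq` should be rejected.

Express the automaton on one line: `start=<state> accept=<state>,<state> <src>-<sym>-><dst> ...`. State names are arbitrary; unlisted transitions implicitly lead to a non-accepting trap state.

Run two small machines in parallel and take their product. One (7 states) tracks the last 2 symbols read; the other (2 states) tracks the count of `q`s modulo 2. Each combined state is a pair, one component from each; accept when both components accept. Minimizing collapses redundant product states.
A 6-state machine:
        p   q  
>  s0   s1  s2 
   s1   s1  s3 
   s2   s4  s0 
 * s3   s4  s0 
   s4   s5  s0 
 * s5   s5  s0 
(> = start, * = accepting)

start=s0 accept=s3,s5 s0-p->s1 s0-q->s2 s1-p->s1 s1-q->s3 s2-p->s4 s2-q->s0 s3-p->s4 s3-q->s0 s4-p->s5 s4-q->s0 s5-p->s5 s5-q->s0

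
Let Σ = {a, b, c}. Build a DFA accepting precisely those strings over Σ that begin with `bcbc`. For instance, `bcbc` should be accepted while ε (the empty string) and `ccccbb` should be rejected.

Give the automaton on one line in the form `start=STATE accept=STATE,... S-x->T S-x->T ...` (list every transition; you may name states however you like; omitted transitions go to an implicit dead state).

start=q0 accept=q4 q0-a->q5 q0-b->q1 q0-c->q5 q1-a->q5 q1-b->q5 q1-c->q2 q2-a->q5 q2-b->q3 q2-c->q5 q3-a->q5 q3-b->q5 q3-c->q4 q4-a->q4 q4-b->q4 q4-c->q4 q5-a->q5 q5-b->q5 q5-c->q5

Walk along `bcbc` while the input agrees: from q0 take `b` to q1, and so on. Any deviation drops to the rejecting sink q5. Once q4 is reached the prefix is confirmed and every continuation is accepted.
6 states suffice.
        a   b   c  
>  q0   q5  q1  q5 
   q1   q5  q5  q2 
   q2   q5  q3  q5 
   q3   q5  q5  q4 
 * q4   q4  q4  q4 
   q5   q5  q5  q5 
(> = start, * = accepting)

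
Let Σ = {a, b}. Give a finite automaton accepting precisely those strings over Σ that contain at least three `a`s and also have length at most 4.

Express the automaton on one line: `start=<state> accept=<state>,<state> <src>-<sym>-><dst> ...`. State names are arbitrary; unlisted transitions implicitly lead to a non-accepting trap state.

start=S0 accept=S6,S8 S0-a->S1 S0-b->S2 S1-a->S3 S1-b->S4 S2-a->S4 S2-b->S5 S3-a->S6 S3-b->S7 S4-a->S7 S4-b->S5 S5-a->S5 S5-b->S5 S6-a->S8 S6-b->S8 S7-a->S8 S7-b->S5 S8-a->S5 S8-b->S5

Build one automaton per condition and run them in lockstep. One (5 states) tracks the count of `a`s, saturating at 4; the other (6 states) tracks the input length, saturating at 5. Each combined state is a pair, one component from each; accept when both components accept. After merging equivalent states the machine shrinks.
A 9-state machine:
        a   b  
>  S0   S1  S2 
   S1   S3  S4 
   S2   S4  S5 
   S3   S6  S7 
   S4   S7  S5 
   S5   S5  S5 
 * S6   S8  S8 
   S7   S8  S5 
 * S8   S5  S5 
(> = start, * = accepting)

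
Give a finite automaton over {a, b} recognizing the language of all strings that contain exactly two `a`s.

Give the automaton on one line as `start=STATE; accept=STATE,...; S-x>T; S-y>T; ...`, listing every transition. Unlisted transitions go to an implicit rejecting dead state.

Count `a`s, saturating at 3: states q0 through q2 mean 0 through 2 `a`s seen; q3 means more than 2. Each `a` increments (capped at q3); other symbols loop. Accept from {q2}.
A 4-state machine:
        a   b  
>  q0   q1  q0 
   q1   q2  q1 
 * q2   q3  q2 
   q3   q3  q3 
(> = start, * = accepting)

start=q0; accept=q2; q0-a>q1; q0-b>q0; q1-a>q2; q1-b>q1; q2-a>q3; q2-b>q2; q3-a>q3; q3-b>q3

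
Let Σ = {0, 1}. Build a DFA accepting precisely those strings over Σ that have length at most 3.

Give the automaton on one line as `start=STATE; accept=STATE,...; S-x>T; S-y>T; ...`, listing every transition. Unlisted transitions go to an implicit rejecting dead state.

start=q0; accept=q0,q1,q2,q3; q0-0>q1; q0-1>q1; q1-0>q2; q1-1>q2; q2-0>q3; q2-1>q3; q3-0>q4; q3-1>q4; q4-0>q4; q4-1>q4

Count input length up to 4: every symbol moves from q0 toward q4, which means 'more than 3' and absorbs. Accept from {q0, q1, q2, q3}.
A 5-state machine:
        0   1  
>* q0   q1  q1 
 * q1   q2  q2 
 * q2   q3  q3 
 * q3   q4  q4 
   q4   q4  q4 
(> = start, * = accepting)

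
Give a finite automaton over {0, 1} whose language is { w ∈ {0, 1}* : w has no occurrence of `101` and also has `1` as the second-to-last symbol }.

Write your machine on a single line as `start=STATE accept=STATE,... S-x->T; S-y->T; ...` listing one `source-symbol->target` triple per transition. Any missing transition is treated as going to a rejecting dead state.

Handle the two conditions separately and then intersect. One (4 states) tracks partial matches of the forbidden pattern `101`; the other (7 states) tracks the last 2 symbols read. Each combined state is a pair, one component from each; accept when both components accept. Minimizing collapses redundant product states.
With 5 states:
        0   1  
>  s0   s0  s1 
   s1   s2  s3 
 * s2   s0  s4 
 * s3   s2  s3 
   s4   s4  s4 
(> = start, * = accepting)

start=s0; accept=s2,s3; s0-0->s0; s0-1->s1; s1-0->s2; s1-1->s3; s2-0->s0; s2-1->s4; s3-0->s2; s3-1->s3; s4-0->s4; s4-1->s4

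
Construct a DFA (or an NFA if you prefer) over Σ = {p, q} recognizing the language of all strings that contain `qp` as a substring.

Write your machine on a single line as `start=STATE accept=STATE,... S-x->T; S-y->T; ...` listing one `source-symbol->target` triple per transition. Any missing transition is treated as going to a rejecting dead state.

States s0..s1 record the length of the longest prefix of `qp` that matches the current input suffix. Reaching s2 means `qp` has been seen, and we stay there forever. Accept from s2.
3 states suffice.
        p   q  
>  s0   s0  s1 
   s1   s2  s1 
 * s2   s2  s2 
(> = start, * = accepting)

start=s0; accept=s2; s0-p->s0; s0-q->s1; s1-p->s2; s1-q->s1; s2-p->s2; s2-q->s2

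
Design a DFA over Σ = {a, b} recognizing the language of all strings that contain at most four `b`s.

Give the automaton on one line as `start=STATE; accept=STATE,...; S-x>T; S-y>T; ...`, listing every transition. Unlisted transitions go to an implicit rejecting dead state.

start=s0; accept=s0,s1,s2,s3,s4; s0-a>s0; s0-b>s1; s1-a>s1; s1-b>s2; s2-a>s2; s2-b>s3; s3-a>s3; s3-b>s4; s4-a>s4; s4-b>s5; s5-a>s5; s5-b>s5

Count `b`s, saturating at 5: states s0 through s4 mean 0 through 4 `b`s seen; s5 means more than 4. Each `b` increments (capped at s5); other symbols loop. Accept from {s0, s1, s2, s3, s4}.
A 6-state machine:
        a   b  
>* s0   s0  s1 
 * s1   s1  s2 
 * s2   s2  s3 
 * s3   s3  s4 
 * s4   s4  s5 
   s5   s5  s5 
(> = start, * = accepting)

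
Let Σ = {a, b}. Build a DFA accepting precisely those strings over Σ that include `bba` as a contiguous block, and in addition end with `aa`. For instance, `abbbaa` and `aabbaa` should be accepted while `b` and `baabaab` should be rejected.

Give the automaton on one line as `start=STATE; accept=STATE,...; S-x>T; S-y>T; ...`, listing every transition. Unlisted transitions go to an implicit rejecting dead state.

start=s0; accept=s4; s0-a>s0; s0-b>s1; s1-a>s0; s1-b>s2; s2-a>s3; s2-b>s2; s3-a>s4; s3-b>s2; s4-a>s4; s4-b>s2

Handle the two conditions separately and then intersect. One (4 states) tracks whether and how much of `bba` has been seen; the other (3 states) tracks how much of the suffix `aa` has currently been matched. Each combined state is a pair, one component from each; accept when both components accept. Minimizing collapses redundant product states.
        a   b  
>  s0   s0  s1 
   s1   s0  s2 
   s2   s3  s2 
   s3   s4  s2 
 * s4   s4  s2 
(> = start, * = accepting)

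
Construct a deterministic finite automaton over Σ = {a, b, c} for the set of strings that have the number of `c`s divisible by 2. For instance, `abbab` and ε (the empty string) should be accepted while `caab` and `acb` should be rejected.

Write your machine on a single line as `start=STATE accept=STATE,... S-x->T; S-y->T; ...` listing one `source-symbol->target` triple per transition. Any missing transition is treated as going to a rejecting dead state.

Keep the running count of `c`s modulo 2: each `c` advances along the cycle q0 → q1 → q0 while other symbols loop. Accept at q0.
2 states suffice.
        a   b   c  
>* q0   q0  q0  q1 
   q1   q1  q1  q0 
(> = start, * = accepting)

start=q0; accept=q0; q0-a->q0; q0-b->q0; q0-c->q1; q1-a->q1; q1-b->q1; q1-c->q0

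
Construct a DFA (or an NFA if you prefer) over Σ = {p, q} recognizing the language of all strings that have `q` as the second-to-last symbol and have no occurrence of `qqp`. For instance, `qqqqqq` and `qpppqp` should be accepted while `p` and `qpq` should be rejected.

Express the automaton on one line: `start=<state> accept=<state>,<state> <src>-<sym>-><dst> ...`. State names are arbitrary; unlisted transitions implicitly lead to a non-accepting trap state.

start=A accept=F,G A-p->B A-q->C B-p->D B-q->E C-p->F C-q->G D-p->D D-q->E E-p->F E-q->G F-p->D F-q->E G-p->H G-q->G H-p->I H-q->J I-p->I I-q->J J-p->H J-q->K K-p->H K-q->K

Run two small machines in parallel and take their product. The first has 7 states tracking the last 2 symbols read; the second has 4 states tracking partial matches of the forbidden pattern `qqp`. A product state is a pair (one from each), accepting exactly when both do.
An 11-state machine:
       p  q 
>  A   B  C 
   B   D  E 
   C   F  G 
   D   D  E 
   E   F  G 
 * F   D  E 
 * G   H  G 
   H   I  J 
   I   I  J 
   J   H  K 
   K   H  K 
(> = start, * = accepting)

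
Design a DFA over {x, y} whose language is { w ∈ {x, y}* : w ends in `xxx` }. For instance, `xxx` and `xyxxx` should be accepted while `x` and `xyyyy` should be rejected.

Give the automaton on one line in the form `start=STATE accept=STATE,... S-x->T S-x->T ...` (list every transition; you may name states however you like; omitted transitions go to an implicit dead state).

start=S0 accept=S3 S0-x->S1 S0-y->S0 S1-x->S2 S1-y->S0 S2-x->S3 S2-y->S0 S3-x->S3 S3-y->S0

Remember how much of `xxx` the current input suffix matches. State S0 means no match yet; S1 means the last symbol is `x`; S2 means the last 2 symbols are `xx`; S3 means the last 3 symbols are `xxx`. Only S3 accepts. On a mismatch, fall back to the longest proper suffix that is still a prefix of `xxx`.
With 4 states:
        x   y  
>  S0   S1  S0 
   S1   S2  S0 
   S2   S3  S0 
 * S3   S3  S0 
(> = start, * = accepting)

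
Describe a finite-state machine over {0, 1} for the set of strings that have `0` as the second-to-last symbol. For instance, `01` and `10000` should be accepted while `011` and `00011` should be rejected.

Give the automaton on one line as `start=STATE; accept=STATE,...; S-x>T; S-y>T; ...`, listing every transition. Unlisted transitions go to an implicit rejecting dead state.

start=s0; accept=s3,s4; s0-0>s1; s0-1>s2; s1-0>s3; s1-1>s4; s2-0>s5; s2-1>s6; s3-0>s3; s3-1>s4; s4-0>s5; s4-1>s6; s5-0>s3; s5-1>s4; s6-0>s5; s6-1>s6

A DFA must remember the last 2 symbols (since which symbol is second-to-last isn't known until the input ends). Use one state per possible window of the last ≤2 symbols; accept from those whose window starts with `0`.
A 7-state machine:
        0   1  
>  s0   s1  s2 
   s1   s3  s4 
   s2   s5  s6 
 * s3   s3  s4 
 * s4   s5  s6 
   s5   s3  s4 
   s6   s5  s6 
(> = start, * = accepting)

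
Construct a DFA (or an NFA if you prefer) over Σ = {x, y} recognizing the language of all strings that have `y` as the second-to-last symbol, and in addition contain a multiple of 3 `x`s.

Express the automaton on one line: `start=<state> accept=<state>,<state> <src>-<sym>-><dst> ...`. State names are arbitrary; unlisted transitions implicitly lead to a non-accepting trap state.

start=q0 accept=q6,q13 q0-x->q1 q0-y->q2 q1-x->q3 q1-y->q4 q2-x->q5 q2-y->q6 q3-x->q7 q3-y->q8 q4-x->q9 q4-y->q10 q5-x->q3 q5-y->q4 q6-x->q5 q6-y->q6 q7-x->q11 q7-y->q12 q8-x->q13 q8-y->q14 q9-x->q7 q9-y->q8 q10-x->q9 q10-y->q10 q11-x->q3 q11-y->q4 q12-x->q5 q12-y->q6 q13-x->q11 q13-y->q12 q14-x->q13 q14-y->q14

Run two small machines in parallel and take their product. One (7 states) tracks the last 2 symbols read; the other (3 states) tracks the count of `x`s modulo 3. Each combined state is a pair, one component from each; accept when both components accept.
15 states suffice.
          x    y  
>  q0     q1   q2 
   q1     q3   q4 
   q2     q5   q6 
   q3     q7   q8 
   q4     q9  q10 
   q5     q3   q4 
 * q6     q5   q6 
   q7    q11  q12 
   q8    q13  q14 
   q9     q7   q8 
   q10    q9  q10 
   q11    q3   q4 
   q12    q5   q6 
 * q13   q11  q12 
   q14   q13  q14 
(> = start, * = accepting)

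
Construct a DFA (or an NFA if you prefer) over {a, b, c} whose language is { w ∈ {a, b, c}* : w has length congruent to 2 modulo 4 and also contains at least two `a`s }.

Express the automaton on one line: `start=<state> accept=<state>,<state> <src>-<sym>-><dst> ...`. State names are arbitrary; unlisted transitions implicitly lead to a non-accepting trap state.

start=q0 accept=q3 q0-a->q1 q0-b->q2 q0-c->q2 q1-a->q3 q1-b->q4 q1-c->q4 q2-a->q4 q2-b->q5 q2-c->q5 q3-a->q6 q3-b->q6 q3-c->q6 q4-a->q6 q4-b->q7 q4-c->q7 q5-a->q7 q5-b->q8 q5-c->q8 q6-a->q9 q6-b->q9 q6-c->q9 q7-a->q9 q7-b->q10 q7-c->q10 q8-a->q10 q8-b->q0 q8-c->q0 q9-a->q11 q9-b->q11 q9-c->q11 q10-a->q11 q10-b->q1 q10-c->q1 q11-a->q3 q11-b->q3 q11-c->q3

Handle the two conditions separately and then intersect. One (4 states) tracks the input length modulo 4; the other (4 states) tracks the count of `a`s, saturating at 3. Each combined state is a pair, one component from each; accept when both components accept. Equivalent product states are then merged.
12 states suffice.
          a    b    c  
>  q0     q1   q2   q2 
   q1     q3   q4   q4 
   q2     q4   q5   q5 
 * q3     q6   q6   q6 
   q4     q6   q7   q7 
   q5     q7   q8   q8 
   q6     q9   q9   q9 
   q7     q9  q10  q10 
   q8    q10   q0   q0 
   q9    q11  q11  q11 
   q10   q11   q1   q1 
   q11    q3   q3   q3 
(> = start, * = accepting)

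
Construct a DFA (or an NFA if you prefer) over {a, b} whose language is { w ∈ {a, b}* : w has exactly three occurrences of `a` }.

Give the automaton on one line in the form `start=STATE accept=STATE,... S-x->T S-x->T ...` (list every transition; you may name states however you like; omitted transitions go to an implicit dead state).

Only the number of `a`s matters, and only up to 4. Make a chain q0 → q1 → q2 → q3 → q4 advanced by each `a` (with q4 absorbing); every other symbol self-loops. The accepting set is {q3}.
A 5-state machine:
        a   b  
>  q0   q1  q0 
   q1   q2  q1 
   q2   q3  q2 
 * q3   q4  q3 
   q4   q4  q4 
(> = start, * = accepting)

start=q0 accept=q3 q0-a->q1 q0-b->q0 q1-a->q2 q1-b->q1 q2-a->q3 q2-b->q2 q3-a->q4 q3-b->q3 q4-a->q4 q4-b->q4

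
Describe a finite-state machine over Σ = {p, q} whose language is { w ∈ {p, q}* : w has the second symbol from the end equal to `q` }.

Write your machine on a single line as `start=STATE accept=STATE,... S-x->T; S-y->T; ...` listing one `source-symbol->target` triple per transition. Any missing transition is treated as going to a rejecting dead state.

start=A; accept=F,G; A-p->B; A-q->C; B-p->D; B-q->E; C-p->F; C-q->G; D-p->D; D-q->E; E-p->F; E-q->G; F-p->D; F-q->E; G-p->F; G-q->G

Because acceptance depends on a position counted from the end, the machine has to buffer the most recent 2 symbols. Make each state the string of the last up-to-2 symbols read; on input `x` shift the window left and append `x`. Accept when the buffered window has length 2 and begins with `q`.
A 7-state machine:
       p  q 
>  A   B  C 
   B   D  E 
   C   F  G 
   D   D  E 
   E   F  G 
 * F   D  E 
 * G   F  G 
(> = start, * = accepting)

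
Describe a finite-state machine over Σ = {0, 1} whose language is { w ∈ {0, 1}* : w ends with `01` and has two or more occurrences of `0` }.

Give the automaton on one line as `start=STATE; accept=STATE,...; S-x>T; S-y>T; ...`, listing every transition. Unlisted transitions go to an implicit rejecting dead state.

Run two small machines in parallel and take their product. The first has 3 states tracking how much of the suffix `01` has currently been matched; the second has 4 states tracking the count of `0`s, saturating at 3. A product state is a pair (one from each), accepting exactly when both do.
A 10-state machine:
        0   1  
>  q0   q1  q0 
   q1   q2  q3 
   q2   q4  q5 
   q3   q2  q6 
   q4   q4  q7 
 * q5   q4  q8 
   q6   q2  q6 
 * q7   q4  q9 
   q8   q4  q8 
   q9   q4  q9 
(> = start, * = accepting)

start=q0; accept=q5,q7; q0-0>q1; q0-1>q0; q1-0>q2; q1-1>q3; q2-0>q4; q2-1>q5; q3-0>q2; q3-1>q6; q4-0>q4; q4-1>q7; q5-0>q4; q5-1>q8; q6-0>q2; q6-1>q6; q7-0>q4; q7-1>q9; q8-0>q4; q8-1>q8; q9-0>q4; q9-1>q9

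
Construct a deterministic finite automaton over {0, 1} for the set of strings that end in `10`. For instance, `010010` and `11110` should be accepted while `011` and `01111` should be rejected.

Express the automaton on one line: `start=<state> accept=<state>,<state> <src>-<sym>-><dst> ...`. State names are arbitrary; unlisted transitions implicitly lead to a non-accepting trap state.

Let each state record the length of the longest suffix of the input read so far that is also a prefix of `10`. S1 means the last symbol is `1`; S2 means the last 2 symbols are `10`. Accept only at S2, where the string currently ends in `10`.
A 3-state machine:
        0   1  
>  S0   S0  S1 
   S1   S2  S1 
 * S2   S0  S1 
(> = start, * = accepting)

start=S0 accept=S2 S0-0->S0 S0-1->S1 S1-0->S2 S1-1->S1 S2-0->S0 S2-1->S1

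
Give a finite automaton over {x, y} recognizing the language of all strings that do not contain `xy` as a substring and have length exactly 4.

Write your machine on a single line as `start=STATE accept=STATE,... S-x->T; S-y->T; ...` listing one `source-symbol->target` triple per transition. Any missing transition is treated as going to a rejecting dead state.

start=A; accept=J,L; A-x->B; A-y->C; B-x->D; B-y->E; C-x->D; C-y->F; D-x->G; D-y->H; E-x->H; E-y->H; F-x->G; F-y->I; G-x->J; G-y->K; H-x->K; H-y->K; I-x->J; I-y->L; J-x->M; J-y->N; K-x->N; K-y->N; L-x->M; L-y->O; M-x->M; M-y->N; N-x->N; N-y->N; O-x->M; O-y->O

Handle the two conditions separately and then intersect. One (3 states) tracks partial matches of the forbidden pattern `xy`; the other (6 states) tracks the input length, saturating at 5. Each combined state is a pair, one component from each; accept when both components accept.
       x  y 
>  A   B  C 
   B   D  E 
   C   D  F 
   D   G  H 
   E   H  H 
   F   G  I 
   G   J  K 
   H   K  K 
   I   J  L 
 * J   M  N 
   K   N  N 
 * L   M  O 
   M   M  N 
   N   N  N 
   O   M  O 
(> = start, * = accepting)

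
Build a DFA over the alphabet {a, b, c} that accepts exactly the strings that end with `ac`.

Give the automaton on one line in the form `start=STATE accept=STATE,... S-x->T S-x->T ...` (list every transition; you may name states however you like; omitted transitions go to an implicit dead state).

start=q0 accept=q2 q0-a->q1 q0-b->q0 q0-c->q0 q1-a->q1 q1-b->q0 q1-c->q2 q2-a->q1 q2-b->q0 q2-c->q0

Let each state record the length of the longest suffix of the input read so far that is also a prefix of `ac`. q1 means the last symbol is `a`; q2 means the last 2 symbols are `ac`. Accept only at q2, where the string currently ends in `ac`.
A 3-state machine:
        a   b   c  
>  q0   q1  q0  q0 
   q1   q1  q0  q2 
 * q2   q1  q0  q0 
(> = start, * = accepting)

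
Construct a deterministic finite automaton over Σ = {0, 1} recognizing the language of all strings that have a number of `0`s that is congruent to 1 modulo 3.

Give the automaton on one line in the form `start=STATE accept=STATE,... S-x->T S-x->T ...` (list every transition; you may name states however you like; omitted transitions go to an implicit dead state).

start=s0 accept=s1 s0-0->s1 s0-1->s0 s1-0->s2 s1-1->s1 s2-0->s0 s2-1->s2

Keep the running count of `0`s modulo 3: each `0` advances along the cycle s0 → s1 → s2 → s0 while other symbols loop. Accept at s1.
3 states suffice.
        0   1  
>  s0   s1  s0 
 * s1   s2  s1 
   s2   s0  s2 
(> = start, * = accepting)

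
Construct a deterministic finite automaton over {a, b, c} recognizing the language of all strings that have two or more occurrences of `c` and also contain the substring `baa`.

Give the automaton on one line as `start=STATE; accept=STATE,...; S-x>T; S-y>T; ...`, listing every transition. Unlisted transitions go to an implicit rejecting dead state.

start=S0; accept=S11; S0-a>S0; S0-b>S1; S0-c>S2; S1-a>S3; S1-b>S1; S1-c>S2; S2-a>S2; S2-b>S4; S2-c>S5; S3-a>S6; S3-b>S1; S3-c>S2; S4-a>S7; S4-b>S4; S4-c>S5; S5-a>S5; S5-b>S8; S5-c>S5; S6-a>S6; S6-b>S6; S6-c>S9; S7-a>S9; S7-b>S4; S7-c>S5; S8-a>S10; S8-b>S8; S8-c>S5; S9-a>S9; S9-b>S9; S9-c>S11; S10-a>S11; S10-b>S8; S10-c>S5; S11-a>S11; S11-b>S11; S11-c>S11

Build one automaton per condition and run them in lockstep. One (4 states) tracks the count of `c`s, saturating at 3; the other (4 states) tracks whether and how much of `baa` has been seen. Each combined state is a pair, one component from each; accept when both components accept. Equivalent product states are then merged.
          a    b    c  
>  S0     S0   S1   S2 
   S1     S3   S1   S2 
   S2     S2   S4   S5 
   S3     S6   S1   S2 
   S4     S7   S4   S5 
   S5     S5   S8   S5 
   S6     S6   S6   S9 
   S7     S9   S4   S5 
   S8    S10   S8   S5 
   S9     S9   S9  S11 
   S10   S11   S8   S5 
 * S11   S11  S11  S11 
(> = start, * = accepting)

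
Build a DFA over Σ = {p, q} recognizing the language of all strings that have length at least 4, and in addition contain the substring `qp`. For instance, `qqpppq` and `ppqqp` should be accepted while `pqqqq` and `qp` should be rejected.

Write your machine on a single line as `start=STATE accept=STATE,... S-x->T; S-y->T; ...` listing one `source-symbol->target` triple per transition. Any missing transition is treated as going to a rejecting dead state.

start=S0; accept=S11,S14; S0-p->S1; S0-q->S2; S1-p->S3; S1-q->S4; S2-p->S5; S2-q->S4; S3-p->S6; S3-q->S7; S4-p->S8; S4-q->S7; S5-p->S8; S5-q->S8; S6-p->S9; S6-q->S10; S7-p->S11; S7-q->S10; S8-p->S11; S8-q->S11; S9-p->S12; S9-q->S13; S10-p->S14; S10-q->S13; S11-p->S14; S11-q->S14; S12-p->S12; S12-q->S13; S13-p->S14; S13-q->S13; S14-p->S14; S14-q->S14

Run two small machines in parallel and take their product. One (6 states) tracks the input length, saturating at 5; the other (3 states) tracks whether and how much of `qp` has been seen. Each combined state is a pair, one component from each; accept when both components accept.
          p    q  
>  S0     S1   S2 
   S1     S3   S4 
   S2     S5   S4 
   S3     S6   S7 
   S4     S8   S7 
   S5     S8   S8 
   S6     S9  S10 
   S7    S11  S10 
   S8    S11  S11 
   S9    S12  S13 
   S10   S14  S13 
 * S11   S14  S14 
   S12   S12  S13 
   S13   S14  S13 
 * S14   S14  S14 
(> = start, * = accepting)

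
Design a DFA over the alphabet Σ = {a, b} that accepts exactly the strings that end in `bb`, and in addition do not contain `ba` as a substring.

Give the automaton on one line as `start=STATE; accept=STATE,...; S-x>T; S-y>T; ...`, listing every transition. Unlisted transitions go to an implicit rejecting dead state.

start=S0; accept=S3; S0-a>S0; S0-b>S1; S1-a>S2; S1-b>S3; S2-a>S2; S2-b>S2; S3-a>S2; S3-b>S3

Build one automaton per condition and run them in lockstep. One (3 states) tracks how much of the suffix `bb` has currently been matched; the other (3 states) tracks partial matches of the forbidden pattern `ba`. Each combined state is a pair, one component from each; accept when both components accept. Equivalent product states are then merged.
        a   b  
>  S0   S0  S1 
   S1   S2  S3 
   S2   S2  S2 
 * S3   S2  S3 
(> = start, * = accepting)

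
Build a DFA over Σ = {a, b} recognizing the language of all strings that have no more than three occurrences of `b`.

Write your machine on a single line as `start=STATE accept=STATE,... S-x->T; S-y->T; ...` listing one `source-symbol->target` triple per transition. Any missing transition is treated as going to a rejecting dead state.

start=q0; accept=q0,q1,q2,q3; q0-a->q0; q0-b->q1; q1-a->q1; q1-b->q2; q2-a->q2; q2-b->q3; q3-a->q3; q3-b->q4; q4-a->q4; q4-b->q4

Only the number of `b`s matters, and only up to 4. Make a chain q0 → q1 → q2 → q3 → q4 advanced by each `b` (with q4 absorbing); every other symbol self-loops. The accepting set is {q0, q1, q2, q3}.
        a   b  
>* q0   q0  q1 
 * q1   q1  q2 
 * q2   q2  q3 
 * q3   q3  q4 
   q4   q4  q4 
(> = start, * = accepting)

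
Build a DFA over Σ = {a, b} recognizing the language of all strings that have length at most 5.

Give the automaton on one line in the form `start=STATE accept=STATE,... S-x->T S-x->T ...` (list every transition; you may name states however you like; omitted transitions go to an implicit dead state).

We only need to distinguish lengths 0, 1, …, 5, and '>5'. Chain q0 → q1 → q2 → q3 → q4 → q5 → q6 on every symbol, with q6 looping. Accepting states: {q0, q1, q2, q3, q4, q5}.
A 7-state machine:
        a   b  
>* q0   q1  q1 
 * q1   q2  q2 
 * q2   q3  q3 
 * q3   q4  q4 
 * q4   q5  q5 
 * q5   q6  q6 
   q6   q6  q6 
(> = start, * = accepting)

start=q0 accept=q0,q1,q2,q3,q4,q5 q0-a->q1 q0-b->q1 q1-a->q2 q1-b->q2 q2-a->q3 q2-b->q3 q3-a->q4 q3-b->q4 q4-a->q5 q4-b->q5 q5-a->q6 q5-b->q6 q6-a->q6 q6-b->q6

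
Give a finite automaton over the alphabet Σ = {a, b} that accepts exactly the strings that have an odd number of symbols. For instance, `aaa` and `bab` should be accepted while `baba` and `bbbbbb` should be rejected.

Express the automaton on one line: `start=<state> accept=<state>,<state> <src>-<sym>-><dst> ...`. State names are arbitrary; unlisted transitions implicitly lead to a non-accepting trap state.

start=S0 accept=S1 S0-a->S1 S0-b->S1 S1-a->S0 S1-b->S0

Count input length modulo 2: every symbol advances one step around the cycle S0 → S1 → S0. Accept at S1.
2 states suffice.
        a   b  
>  S0   S1  S1 
 * S1   S0  S0 
(> = start, * = accepting)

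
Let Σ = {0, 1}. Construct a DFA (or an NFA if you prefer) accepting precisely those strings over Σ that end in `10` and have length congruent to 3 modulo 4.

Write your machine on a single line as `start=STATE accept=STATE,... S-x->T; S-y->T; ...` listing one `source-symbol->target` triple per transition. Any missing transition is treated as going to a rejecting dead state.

start=q0; accept=q5; q0-0->q1; q0-1->q1; q1-0->q2; q1-1->q3; q2-0->q4; q2-1->q4; q3-0->q5; q3-1->q4; q4-0->q0; q4-1->q0; q5-0->q0; q5-1->q0

Handle the two conditions separately and then intersect. One (3 states) tracks how much of the suffix `10` has currently been matched; the other (4 states) tracks the input length modulo 4. Each combined state is a pair, one component from each; accept when both components accept. After merging equivalent states the machine shrinks.
6 states suffice.
        0   1  
>  q0   q1  q1 
   q1   q2  q3 
   q2   q4  q4 
   q3   q5  q4 
   q4   q0  q0 
 * q5   q0  q0 
(> = start, * = accepting)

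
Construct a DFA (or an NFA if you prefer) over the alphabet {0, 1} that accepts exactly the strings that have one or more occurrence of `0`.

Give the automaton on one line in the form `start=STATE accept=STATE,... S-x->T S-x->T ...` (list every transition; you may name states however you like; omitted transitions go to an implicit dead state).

start=S0 accept=S1,S2 S0-0->S1 S0-1->S0 S1-0->S2 S1-1->S1 S2-0->S2 S2-1->S2

Count `0`s, saturating at 2: state S0 means no `0` yet, S1 means one `0` seen, S2 means more than one. Each `0` increments (capped at S2); other symbols loop. Accept from {S1, S2}.
With 3 states:
        0   1  
>  S0   S1  S0 
 * S1   S2  S1 
 * S2   S2  S2 
(> = start, * = accepting)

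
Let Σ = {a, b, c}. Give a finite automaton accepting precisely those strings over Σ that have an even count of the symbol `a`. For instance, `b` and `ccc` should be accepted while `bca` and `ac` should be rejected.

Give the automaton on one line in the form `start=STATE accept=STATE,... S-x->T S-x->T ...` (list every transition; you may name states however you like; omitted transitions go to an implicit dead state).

start=S0 accept=S0 S0-a->S1 S0-b->S0 S0-c->S0 S1-a->S0 S1-b->S1 S1-c->S1

The only thing that matters is how many `a`s have appeared, reduced mod 2. Use one state per residue: S0 for 0, …, S1 for 1. Reading `a` moves to the next residue; anything else stays put. S0 is accepting.
A 2-state machine:
        a   b   c  
>* S0   S1  S0  S0 
   S1   S0  S1  S1 
(> = start, * = accepting)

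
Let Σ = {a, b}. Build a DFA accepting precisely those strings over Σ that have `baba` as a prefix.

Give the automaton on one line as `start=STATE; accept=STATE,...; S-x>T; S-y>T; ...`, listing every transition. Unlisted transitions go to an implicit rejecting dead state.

Check the first 4 symbols one by one: q0 through q3 record how many have matched `baba` so far; any wrong symbol goes to the dead state q5. After all 4 match we enter the accepting sink q4.
A 6-state machine:
        a   b  
>  q0   q5  q1 
   q1   q2  q5 
   q2   q5  q3 
   q3   q4  q5 
 * q4   q4  q4 
   q5   q5  q5 
(> = start, * = accepting)

start=q0; accept=q4; q0-a>q5; q0-b>q1; q1-a>q2; q1-b>q5; q2-a>q5; q2-b>q3; q3-a>q4; q3-b>q5; q4-a>q4; q4-b>q4; q5-a>q5; q5-b>q5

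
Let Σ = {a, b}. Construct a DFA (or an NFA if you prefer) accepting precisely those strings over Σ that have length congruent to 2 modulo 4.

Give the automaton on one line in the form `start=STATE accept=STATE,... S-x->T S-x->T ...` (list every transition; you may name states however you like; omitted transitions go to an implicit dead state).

Only the length mod 4 matters, so use a 4-cycle: from any state, every input symbol moves to the next state, wrapping q3 back to q0. Mark q2 accepting.
With 4 states:
        a   b  
>  q0   q1  q1 
   q1   q2  q2 
 * q2   q3  q3 
   q3   q0  q0 
(> = start, * = accepting)

start=q0 accept=q2 q0-a->q1 q0-b->q1 q1-a->q2 q1-b->q2 q2-a->q3 q2-b->q3 q3-a->q0 q3-b->q0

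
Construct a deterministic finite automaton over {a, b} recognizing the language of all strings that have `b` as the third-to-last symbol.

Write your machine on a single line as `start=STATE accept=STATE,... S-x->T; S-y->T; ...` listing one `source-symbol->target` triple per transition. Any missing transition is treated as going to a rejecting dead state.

start=S0; accept=S11,S12,S13,S14; S0-a->S1; S0-b->S2; S1-a->S3; S1-b->S4; S2-a->S5; S2-b->S6; S3-a->S7; S3-b->S8; S4-a->S9; S4-b->S10; S5-a->S11; S5-b->S12; S6-a->S13; S6-b->S14; S7-a->S7; S7-b->S8; S8-a->S9; S8-b->S10; S9-a->S11; S9-b->S12; S10-a->S13; S10-b->S14; S11-a->S7; S11-b->S8; S12-a->S9; S12-b->S10; S13-a->S11; S13-b->S12; S14-a->S13; S14-b->S14

Because acceptance depends on a position counted from the end, the machine has to buffer the most recent 3 symbols. Make each state the string of the last up-to-3 symbols read; on input `x` shift the window left and append `x`. Accept when the buffered window has length 3 and begins with `b`.
15 states suffice.
          a    b  
>  S0     S1   S2 
   S1     S3   S4 
   S2     S5   S6 
   S3     S7   S8 
   S4     S9  S10 
   S5    S11  S12 
   S6    S13  S14 
   S7     S7   S8 
   S8     S9  S10 
   S9    S11  S12 
   S10   S13  S14 
 * S11    S7   S8 
 * S12    S9  S10 
 * S13   S11  S12 
 * S14   S13  S14 
(> = start, * = accepting)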